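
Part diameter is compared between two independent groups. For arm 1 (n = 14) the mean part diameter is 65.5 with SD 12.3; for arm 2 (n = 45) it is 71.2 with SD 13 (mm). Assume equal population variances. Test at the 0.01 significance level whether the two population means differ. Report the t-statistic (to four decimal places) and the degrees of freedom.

t = -1.4502, df = 57

Let group 1 = arm 1, group 2 = arm 2. H0: μ_1 = μ_2; H1: μ_1 ≠ μ_2 (two-sample pooled-variance t-test, two-sided).
s_p² = [(14−1)·12.3² + (45−1)·13²]/(14+45−2) = 164.961
t = (65.5 − 71.2)/√[164.961·(1/14 + 1/45)] = -1.4502
df = n₁ + n₂ − 2 = 57
Two-sided p-value ≈ 0.1525
Since p ≈ 0.1525 > α = 0.01, fail to reject H0; the data do not provide sufficient evidence against H0.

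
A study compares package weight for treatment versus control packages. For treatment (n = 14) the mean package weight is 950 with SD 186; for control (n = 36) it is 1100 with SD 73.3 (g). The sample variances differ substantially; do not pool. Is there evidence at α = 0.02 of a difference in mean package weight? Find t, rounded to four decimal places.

Let group 1 = treatment, group 2 = control. H0: μ_1 = μ_2; H1: μ_1 ≠ μ_2 (Welch's two-sample t-test, two-sided).
t = (x̄_1 − x̄_2)/√(s_1²/n_1 + s_2²/n_2) = (950 − 1100)/√(186²/14 + 73.3²/36) = -2.9303
Welch–Satterthwaite df ≈ 14.60
Two-sided p-value ≈ 0.011
Since p ≈ 0.011 < α = 0.02, reject H0; the data support H1.

-2.9303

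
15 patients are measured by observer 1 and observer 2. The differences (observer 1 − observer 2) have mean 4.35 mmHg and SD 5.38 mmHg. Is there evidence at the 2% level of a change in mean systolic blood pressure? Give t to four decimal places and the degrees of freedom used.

t = 3.1315, df = 14

H0: μ_d = 0; H1: μ_d ≠ 0 (paired t-test on the differences, two-sided).
t = d̄/(s_d/√n) = 4.35/(5.38/√15) = 3.1315
df = n − 1 = 14
Two-sided p-value ≈ 0.007
Since p ≈ 0.007 < α = 0.02, reject H0; the evidence is statistically significant.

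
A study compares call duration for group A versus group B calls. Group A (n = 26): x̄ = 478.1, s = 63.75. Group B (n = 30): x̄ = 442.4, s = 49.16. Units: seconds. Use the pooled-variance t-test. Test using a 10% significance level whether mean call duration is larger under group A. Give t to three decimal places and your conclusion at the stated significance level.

t = 2.363; reject H0

Let group 1 = group A, group 2 = group B. H0: μ_1 = μ_2; H1: μ_1 > μ_2 (two-sample pooled-variance t-test, right-tailed).
s_p² = [(26−1)·63.75² + (30−1)·49.16²]/(26+30−2) = 3179.37
t = (478.1 − 442.4)/√[3179.37·(1/26 + 1/30)] = 2.363
df = n₁ + n₂ − 2 = 54
p-value = P(T ≥ 2.363) ≈ 0.0109
Since p ≈ 0.0109 < α = 0.1, reject H0; the evidence is statistically significant.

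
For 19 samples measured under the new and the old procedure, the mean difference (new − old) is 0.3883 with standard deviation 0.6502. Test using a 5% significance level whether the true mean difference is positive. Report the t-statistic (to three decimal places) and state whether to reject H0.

t = 2.603; reject H0

H0: μ_d = 0; H1: μ_d > 0 (paired t-test on the differences, right-tailed).
t = d̄/(s_d/√n) = 0.3883/(0.6502/√19) = 2.603
df = n − 1 = 18
p-value = P(T ≥ 2.603) ≈ 0.009
Since p ≈ 0.009 < α = 0.05, reject H0; the evidence is statistically significant.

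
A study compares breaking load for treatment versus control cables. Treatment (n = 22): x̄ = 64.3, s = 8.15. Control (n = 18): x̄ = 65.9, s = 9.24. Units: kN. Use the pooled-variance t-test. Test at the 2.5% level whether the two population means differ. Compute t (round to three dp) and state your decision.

Let group 1 = treatment, group 2 = control. H0: μ_1 = μ_2; H1: μ_1 ≠ μ_2 (two-sample pooled-variance t-test, two-sided).
s_p² = [(22−1)·8.15² + (18−1)·9.24²]/(22+18−2) = 74.9024
t = (64.3 − 65.9)/√[74.9024·(1/22 + 1/18)] = -0.582
df = n₁ + n₂ − 2 = 38
Two-sided p-value ≈ 0.564
Since p ≈ 0.564 > α = 0.025, fail to reject H0; the evidence is not statistically significant.

t = -0.582; fail to reject H0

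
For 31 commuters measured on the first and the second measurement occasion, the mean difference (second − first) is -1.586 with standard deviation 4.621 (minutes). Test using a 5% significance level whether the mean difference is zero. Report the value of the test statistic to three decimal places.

-1.911

H0: μ_d = 0; H1: μ_d ≠ 0 (paired t-test on the differences, two-sided).
t = d̄/(s_d/√n) = -1.586/(4.621/√31) = -1.911
df = n − 1 = 30
Two-sided p-value ≈ 0.0656
Since p ≈ 0.0656 > α = 0.05, fail to reject H0; the data do not provide sufficient evidence against H0.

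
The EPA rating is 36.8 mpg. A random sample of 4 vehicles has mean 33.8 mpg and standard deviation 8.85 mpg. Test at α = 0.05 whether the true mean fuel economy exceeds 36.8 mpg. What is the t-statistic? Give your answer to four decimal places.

-0.6780

H0: μ = 36.8; H1: μ > 36.8 (one-sample t-test, right-tailed).
t = (x̄ − μ₀)/(s/√n) = (33.8 − 36.8)/(8.85/√4) = -0.6780
df = n − 1 = 3
p-value = P(T ≥ -0.6780) ≈ 0.727
Since p ≈ 0.727 > α = 0.05, fail to reject H0; the evidence is not statistically significant.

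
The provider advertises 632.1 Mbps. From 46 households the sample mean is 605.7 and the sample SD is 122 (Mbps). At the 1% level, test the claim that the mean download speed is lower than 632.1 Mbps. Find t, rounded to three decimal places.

-1.468

H0: μ = 632.1; H1: μ < 632.1 (one-sample t-test, left-tailed).
t = (x̄ − μ₀)/(s/√n) = (605.7 − 632.1)/(122/√46) = -1.468
df = n − 1 = 45
p-value = P(T ≤ -1.468) ≈ 0.075
Since p ≈ 0.075 > α = 0.01, fail to reject H0; the data do not provide sufficient evidence against H0.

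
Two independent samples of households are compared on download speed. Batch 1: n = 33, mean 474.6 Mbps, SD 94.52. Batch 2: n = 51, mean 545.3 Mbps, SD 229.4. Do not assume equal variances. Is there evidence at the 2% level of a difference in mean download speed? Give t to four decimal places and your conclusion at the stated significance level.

Let group 1 = batch 1, group 2 = batch 2. H0: μ_1 = μ_2; H1: μ_1 ≠ μ_2 (Welch's two-sample t-test, two-sided).
t = (x̄_1 − x̄_2)/√(s_1²/n_1 + s_2²/n_2) = (474.6 − 545.3)/√(94.52²/33 + 229.4²/51) = -1.9589
Welch–Satterthwaite df ≈ 71.94
Two-sided p-value ≈ 0.054
Since p ≈ 0.054 > α = 0.02, fail to reject H0; the evidence is not statistically significant.

t = -1.9589; fail to reject H0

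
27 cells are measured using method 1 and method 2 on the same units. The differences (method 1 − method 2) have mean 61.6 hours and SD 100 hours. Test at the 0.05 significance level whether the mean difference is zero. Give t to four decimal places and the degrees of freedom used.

t = 3.2008, df = 26

H0: μ_d = 0; H1: μ_d ≠ 0 (paired t-test on the differences, two-sided).
t = d̄/(s_d/√n) = 61.6/(100/√27) = 3.2008
df = n − 1 = 26
Two-sided p-value ≈ 0.0036
Since p ≈ 0.0036 < α = 0.05, reject H0; the data support H1.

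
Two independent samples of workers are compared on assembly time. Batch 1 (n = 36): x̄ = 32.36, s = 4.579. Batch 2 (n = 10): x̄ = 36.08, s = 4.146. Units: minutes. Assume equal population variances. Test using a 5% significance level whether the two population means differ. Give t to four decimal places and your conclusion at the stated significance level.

t = -2.3158; reject H0

Let group 1 = batch 1, group 2 = batch 2. H0: μ_1 = μ_2; H1: μ_1 ≠ μ_2 (two-sample pooled-variance t-test, two-sided).
s_p² = [(36−1)·4.579² + (10−1)·4.146²]/(36+10−2) = 20.1945
t = (32.36 − 36.08)/√[20.1945·(1/36 + 1/10)] = -2.3158
df = n₁ + n₂ − 2 = 44
Two-sided p-value ≈ 0.025
Since p ≈ 0.025 < α = 0.05, reject H0; the evidence is statistically significant.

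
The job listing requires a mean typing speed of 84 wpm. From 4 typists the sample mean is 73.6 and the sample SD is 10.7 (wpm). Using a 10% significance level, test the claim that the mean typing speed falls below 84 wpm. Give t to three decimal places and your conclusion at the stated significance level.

t = -1.944; reject H0

H0: μ = 84; H1: μ < 84 (one-sample t-test, left-tailed).
t = (x̄ − μ₀)/(s/√n) = (73.6 − 84)/(10.7/√4) = -1.944
df = n − 1 = 3
p-value = P(T ≤ -1.944) ≈ 0.0736
Since p ≈ 0.0736 < α = 0.1, reject H0; the evidence is statistically significant.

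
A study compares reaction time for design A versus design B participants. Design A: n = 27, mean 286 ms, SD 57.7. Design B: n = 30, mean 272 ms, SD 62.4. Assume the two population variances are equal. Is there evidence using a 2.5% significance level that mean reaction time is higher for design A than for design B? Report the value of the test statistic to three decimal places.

Let group 1 = design A, group 2 = design B. H0: μ_1 = μ_2; H1: μ_1 > μ_2 (two-sample pooled-variance t-test, right-tailed).
s_p² = [(27−1)·57.7² + (30−1)·62.4²]/(27+30−2) = 3626.92
t = (286 − 272)/√[3626.92·(1/27 + 1/30)] = 0.876
df = n₁ + n₂ − 2 = 55
p-value = P(T ≥ 0.876) ≈ 0.1923
Since p ≈ 0.1923 > α = 0.025, fail to reject H0; the evidence is not statistically significant.

0.876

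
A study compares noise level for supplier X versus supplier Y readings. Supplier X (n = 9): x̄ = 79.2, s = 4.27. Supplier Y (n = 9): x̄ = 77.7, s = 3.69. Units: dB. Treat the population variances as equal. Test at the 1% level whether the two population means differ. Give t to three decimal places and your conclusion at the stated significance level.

t = 0.797; fail to reject H0

Let group 1 = supplier X, group 2 = supplier Y. H0: μ_1 = μ_2; H1: μ_1 ≠ μ_2 (two-sample pooled-variance t-test, two-sided).
s_p² = [(9−1)·4.27² + (9−1)·3.69²]/(9+9−2) = 15.9245
t = (79.2 − 77.7)/√[15.9245·(1/9 + 1/9)] = 0.797
df = n₁ + n₂ − 2 = 16
Two-sided p-value ≈ 0.437
Since p ≈ 0.437 > α = 0.01, fail to reject H0; the data do not provide sufficient evidence against H0.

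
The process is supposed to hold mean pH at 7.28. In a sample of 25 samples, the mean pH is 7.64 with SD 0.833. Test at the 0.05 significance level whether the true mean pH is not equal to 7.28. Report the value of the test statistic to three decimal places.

2.161

H0: μ = 7.28; H1: μ ≠ 7.28 (one-sample t-test, two-sided).
t = (x̄ − μ₀)/(s/√n) = (7.64 − 7.28)/(0.833/√25) = 2.161
df = n − 1 = 24
Two-sided p-value ≈ 0.0409
Since p ≈ 0.0409 < α = 0.05, reject H0; the data support H1.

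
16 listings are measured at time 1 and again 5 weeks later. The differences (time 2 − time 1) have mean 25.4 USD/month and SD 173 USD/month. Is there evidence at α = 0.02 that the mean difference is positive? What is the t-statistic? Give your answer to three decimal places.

0.587

H0: μ_d = 0; H1: μ_d > 0 (paired t-test on the differences, right-tailed).
t = d̄/(s_d/√n) = 25.4/(173/√16) = 0.587
df = n − 1 = 15
p-value = P(T ≥ 0.587) ≈ 0.2829
Since p ≈ 0.2829 > α = 0.02, fail to reject H0; the evidence is not statistically significant.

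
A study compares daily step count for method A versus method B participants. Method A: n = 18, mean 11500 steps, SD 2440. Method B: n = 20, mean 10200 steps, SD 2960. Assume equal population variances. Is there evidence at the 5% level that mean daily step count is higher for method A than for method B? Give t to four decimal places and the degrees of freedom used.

Let group 1 = method A, group 2 = method B. H0: μ_1 = μ_2; H1: μ_1 > μ_2 (two-sample pooled-variance t-test, right-tailed).
s_p² = [(18−1)·2440² + (20−1)·2960²]/(18+20−2) = 7435600
t = (11500 − 10200)/√[7435600·(1/18 + 1/20)] = 1.4674
df = n₁ + n₂ − 2 = 36
p-value = P(T ≥ 1.4674) ≈ 0.0755
Since p ≈ 0.0755 > α = 0.05, fail to reject H0; the data do not provide sufficient evidence against H0.

t = 1.4674, df = 36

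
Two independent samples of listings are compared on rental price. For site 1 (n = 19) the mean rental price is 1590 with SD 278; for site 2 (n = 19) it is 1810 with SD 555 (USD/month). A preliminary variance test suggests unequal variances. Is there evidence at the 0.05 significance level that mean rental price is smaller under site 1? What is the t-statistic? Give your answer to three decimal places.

Let group 1 = site 1, group 2 = site 2. H0: μ_1 = μ_2; H1: μ_1 < μ_2 (Welch's two-sample t-test, left-tailed).
t = (x̄_1 − x̄_2)/√(s_1²/n_1 + s_2²/n_2) = (1590 − 1810)/√(278²/19 + 555²/19) = -1.545
Welch–Satterthwaite df ≈ 26.50
p-value = P(T ≤ -1.545) ≈ 0.0671
Since p ≈ 0.0671 > α = 0.05, fail to reject H0; the evidence is not statistically significant.

-1.545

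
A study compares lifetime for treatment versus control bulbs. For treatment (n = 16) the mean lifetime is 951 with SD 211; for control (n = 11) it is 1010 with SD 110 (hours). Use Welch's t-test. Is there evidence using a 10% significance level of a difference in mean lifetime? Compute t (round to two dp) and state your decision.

t = -0.95; fail to reject H0

Let group 1 = treatment, group 2 = control. H0: μ_1 = μ_2; H1: μ_1 ≠ μ_2 (Welch's two-sample t-test, two-sided).
t = (x̄_1 − x̄_2)/√(s_1²/n_1 + s_2²/n_2) = (951 − 1010)/√(211²/16 + 110²/11) = -0.95
Welch–Satterthwaite df ≈ 23.66
Two-sided p-value ≈ 0.3533
Since p ≈ 0.3533 > α = 0.1, fail to reject H0; the data do not provide sufficient evidence against H0.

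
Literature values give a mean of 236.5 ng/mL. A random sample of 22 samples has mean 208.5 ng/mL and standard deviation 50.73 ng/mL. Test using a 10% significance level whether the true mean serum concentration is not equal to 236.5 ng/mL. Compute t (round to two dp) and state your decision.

t = -2.59; reject H0

H0: μ = 236.5; H1: μ ≠ 236.5 (one-sample t-test, two-sided).
t = (x̄ − μ₀)/(s/√n) = (208.5 − 236.5)/(50.73/√22) = -2.59
df = n − 1 = 21
Two-sided p-value ≈ 0.017
Since p ≈ 0.017 < α = 0.1, reject H0; the data support H1.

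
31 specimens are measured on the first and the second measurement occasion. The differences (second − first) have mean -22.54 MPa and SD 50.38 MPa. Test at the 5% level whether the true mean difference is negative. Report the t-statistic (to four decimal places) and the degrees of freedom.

t = -2.4910, df = 30

H0: μ_d = 0; H1: μ_d < 0 (paired t-test on the differences, left-tailed).
t = d̄/(s_d/√n) = -22.54/(50.38/√31) = -2.4910
df = n − 1 = 30
p-value = P(T ≤ -2.4910) ≈ 0.0092
Since p ≈ 0.0092 < α = 0.05, reject H0; the evidence is statistically significant.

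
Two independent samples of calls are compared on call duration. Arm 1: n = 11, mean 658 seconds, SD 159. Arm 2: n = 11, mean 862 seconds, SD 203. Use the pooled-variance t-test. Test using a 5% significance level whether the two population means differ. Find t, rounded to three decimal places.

-2.624

Let group 1 = arm 1, group 2 = arm 2. H0: μ_1 = μ_2; H1: μ_1 ≠ μ_2 (two-sample pooled-variance t-test, two-sided).
s_p² = [(11−1)·159² + (11−1)·203²]/(11+11−2) = 33245
t = (658 − 862)/√[33245·(1/11 + 1/11)] = -2.624
df = n₁ + n₂ − 2 = 20
Two-sided p-value ≈ 0.0163
Since p ≈ 0.0163 < α = 0.05, reject H0; the evidence is statistically significant.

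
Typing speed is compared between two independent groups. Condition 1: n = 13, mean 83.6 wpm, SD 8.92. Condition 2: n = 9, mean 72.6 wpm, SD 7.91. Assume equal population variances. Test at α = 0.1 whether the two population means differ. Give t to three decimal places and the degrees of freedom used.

Let group 1 = condition 1, group 2 = condition 2. H0: μ_1 = μ_2; H1: μ_1 ≠ μ_2 (two-sample pooled-variance t-test, two-sided).
s_p² = [(13−1)·8.92² + (9−1)·7.91²]/(13+9−2) = 72.7671
t = (83.6 − 72.6)/√[72.7671·(1/13 + 1/9)] = 2.974
df = n₁ + n₂ − 2 = 20
Two-sided p-value ≈ 0.008
Since p ≈ 0.008 < α = 0.1, reject H0; the evidence is statistically significant.

t = 2.974, df = 20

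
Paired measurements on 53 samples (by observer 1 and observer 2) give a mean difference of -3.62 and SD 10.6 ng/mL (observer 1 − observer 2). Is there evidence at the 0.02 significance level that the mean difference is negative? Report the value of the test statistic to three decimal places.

H0: μ_d = 0; H1: μ_d < 0 (paired t-test on the differences, left-tailed).
t = d̄/(s_d/√n) = -3.62/(10.6/√53) = -2.486
df = n − 1 = 52
p-value = P(T ≤ -2.486) ≈ 0.008
Since p ≈ 0.008 < α = 0.02, reject H0; the evidence is statistically significant.

-2.486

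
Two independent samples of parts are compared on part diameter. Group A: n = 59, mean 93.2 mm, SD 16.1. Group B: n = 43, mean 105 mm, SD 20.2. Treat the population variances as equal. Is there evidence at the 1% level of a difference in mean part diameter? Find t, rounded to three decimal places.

-3.281

Let group 1 = group A, group 2 = group B. H0: μ_1 = μ_2; H1: μ_1 ≠ μ_2 (two-sample pooled-variance t-test, two-sided).
s_p² = [(59−1)·16.1² + (43−1)·20.2²]/(59+43−2) = 321.719
t = (93.2 − 105)/√[321.719·(1/59 + 1/43)] = -3.281
df = n₁ + n₂ − 2 = 100
Two-sided p-value ≈ 0.001
Since p ≈ 0.001 < α = 0.01, reject H0; the data support H1.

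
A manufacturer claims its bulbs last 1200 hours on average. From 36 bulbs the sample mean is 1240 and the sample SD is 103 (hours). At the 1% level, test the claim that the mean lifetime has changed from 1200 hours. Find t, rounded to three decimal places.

2.330

H0: μ = 1200; H1: μ ≠ 1200 (one-sample t-test, two-sided).
t = (x̄ − μ₀)/(s/√n) = (1240 − 1200)/(103/√36) = 2.330
df = n − 1 = 35
Two-sided p-value ≈ 0.026
Since p ≈ 0.026 > α = 0.01, fail to reject H0; the evidence is not statistically significant.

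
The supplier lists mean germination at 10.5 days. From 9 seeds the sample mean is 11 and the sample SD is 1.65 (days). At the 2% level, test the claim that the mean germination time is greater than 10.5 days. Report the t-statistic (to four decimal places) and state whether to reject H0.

t = 0.9091; fail to reject H0

H0: μ = 10.5; H1: μ > 10.5 (one-sample t-test, right-tailed).
t = (x̄ − μ₀)/(s/√n) = (11 − 10.5)/(1.65/√9) = 0.9091
df = n − 1 = 8
p-value = P(T ≥ 0.9091) ≈ 0.195
Since p ≈ 0.195 > α = 0.02, fail to reject H0; the evidence is not statistically significant.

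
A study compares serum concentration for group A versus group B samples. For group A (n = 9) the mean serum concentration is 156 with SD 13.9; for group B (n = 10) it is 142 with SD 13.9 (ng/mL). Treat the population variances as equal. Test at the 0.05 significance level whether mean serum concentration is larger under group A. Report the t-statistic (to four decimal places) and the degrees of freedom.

t = 2.1921, df = 17

Let group 1 = group A, group 2 = group B. H0: μ_1 = μ_2; H1: μ_1 > μ_2 (two-sample pooled-variance t-test, right-tailed).
s_p² = [(9−1)·13.9² + (10−1)·13.9²]/(9+10−2) = 193.21
t = (156 − 142)/√[193.21·(1/9 + 1/10)] = 2.1921
df = n₁ + n₂ − 2 = 17
p-value = P(T ≥ 2.1921) ≈ 0.021
Since p ≈ 0.021 < α = 0.05, reject H0; the evidence is statistically significant.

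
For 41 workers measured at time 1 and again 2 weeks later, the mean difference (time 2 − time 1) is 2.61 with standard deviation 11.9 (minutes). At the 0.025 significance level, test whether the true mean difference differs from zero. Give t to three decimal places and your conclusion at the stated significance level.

H0: μ_d = 0; H1: μ_d ≠ 0 (paired t-test on the differences, two-sided).
t = d̄/(s_d/√n) = 2.61/(11.9/√41) = 1.404
df = n − 1 = 40
Two-sided p-value ≈ 0.168
Since p ≈ 0.168 > α = 0.025, fail to reject H0; the data do not provide sufficient evidence against H0.

t = 1.404; fail to reject H0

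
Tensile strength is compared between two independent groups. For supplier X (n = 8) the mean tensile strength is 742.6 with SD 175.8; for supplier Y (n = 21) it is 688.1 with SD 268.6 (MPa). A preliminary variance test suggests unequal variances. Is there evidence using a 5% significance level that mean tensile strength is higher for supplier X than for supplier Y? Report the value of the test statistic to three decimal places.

Let group 1 = supplier X, group 2 = supplier Y. H0: μ_1 = μ_2; H1: μ_1 > μ_2 (Welch's two-sample t-test, right-tailed).
t = (x̄_1 − x̄_2)/√(s_1²/n_1 + s_2²/n_2) = (742.6 − 688.1)/√(175.8²/8 + 268.6²/21) = 0.638
Welch–Satterthwaite df ≈ 19.57
p-value = P(T ≥ 0.638) ≈ 0.265
Since p ≈ 0.265 > α = 0.05, fail to reject H0; the data do not provide sufficient evidence against H0.

0.638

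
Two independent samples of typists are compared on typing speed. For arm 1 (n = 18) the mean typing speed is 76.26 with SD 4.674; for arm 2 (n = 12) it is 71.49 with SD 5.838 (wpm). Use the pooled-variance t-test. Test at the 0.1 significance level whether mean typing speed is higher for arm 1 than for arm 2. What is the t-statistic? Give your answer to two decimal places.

2.48

Let group 1 = arm 1, group 2 = arm 2. H0: μ_1 = μ_2; H1: μ_1 > μ_2 (two-sample pooled-variance t-test, right-tailed).
s_p² = [(18−1)·4.674² + (12−1)·5.838²]/(18+12−2) = 26.6533
t = (76.26 − 71.49)/√[26.6533·(1/18 + 1/12)] = 2.48
df = n₁ + n₂ − 2 = 28
p-value = P(T ≥ 2.48) ≈ 0.010
Since p ≈ 0.010 < α = 0.1, reject H0; the data support H1.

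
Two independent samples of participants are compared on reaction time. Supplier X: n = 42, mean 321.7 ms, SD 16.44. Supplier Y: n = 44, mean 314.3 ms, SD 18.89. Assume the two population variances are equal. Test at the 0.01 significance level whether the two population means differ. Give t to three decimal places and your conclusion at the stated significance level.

Let group 1 = supplier X, group 2 = supplier Y. H0: μ_1 = μ_2; H1: μ_1 ≠ μ_2 (two-sample pooled-variance t-test, two-sided).
s_p² = [(42−1)·16.44² + (44−1)·18.89²]/(42+44−2) = 314.583
t = (321.7 − 314.3)/√[314.583·(1/42 + 1/44)] = 1.934
df = n₁ + n₂ − 2 = 84
Two-sided p-value ≈ 0.056
Since p ≈ 0.056 > α = 0.01, fail to reject H0; the data do not provide sufficient evidence against H0.

t = 1.934; fail to reject H0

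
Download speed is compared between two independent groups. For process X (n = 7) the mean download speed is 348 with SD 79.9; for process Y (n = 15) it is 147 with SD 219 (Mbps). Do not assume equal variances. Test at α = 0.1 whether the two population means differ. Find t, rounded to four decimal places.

Let group 1 = process X, group 2 = process Y. H0: μ_1 = μ_2; H1: μ_1 ≠ μ_2 (Welch's two-sample t-test, two-sided).
t = (x̄_1 − x̄_2)/√(s_1²/n_1 + s_2²/n_2) = (348 − 147)/√(79.9²/7 + 219²/15) = 3.1355
Welch–Satterthwaite df ≈ 19.44
Two-sided p-value ≈ 0.005
Since p ≈ 0.005 < α = 0.1, reject H0; the evidence is statistically significant.

3.1355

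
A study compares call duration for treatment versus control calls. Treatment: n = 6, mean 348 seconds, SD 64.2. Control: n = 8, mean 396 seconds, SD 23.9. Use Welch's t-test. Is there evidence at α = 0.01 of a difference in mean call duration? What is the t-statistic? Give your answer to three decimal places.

Let group 1 = treatment, group 2 = control. H0: μ_1 = μ_2; H1: μ_1 ≠ μ_2 (Welch's two-sample t-test, two-sided).
t = (x̄_1 − x̄_2)/√(s_1²/n_1 + s_2²/n_2) = (348 − 396)/√(64.2²/6 + 23.9²/8) = -1.743
Welch–Satterthwaite df ≈ 6.05
Two-sided p-value ≈ 0.1316
Since p ≈ 0.1316 > α = 0.01, fail to reject H0; the data do not provide sufficient evidence against H0.

-1.743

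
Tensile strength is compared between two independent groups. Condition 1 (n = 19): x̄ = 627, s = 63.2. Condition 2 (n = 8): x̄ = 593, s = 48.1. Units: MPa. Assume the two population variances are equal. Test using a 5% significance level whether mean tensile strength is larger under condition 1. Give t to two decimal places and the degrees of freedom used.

Let group 1 = condition 1, group 2 = condition 2. H0: μ_1 = μ_2; H1: μ_1 > μ_2 (two-sample pooled-variance t-test, right-tailed).
s_p² = [(19−1)·63.2² + (8−1)·48.1²]/(19+8−2) = 3523.66
t = (627 − 593)/√[3523.66·(1/19 + 1/8)] = 1.36
df = n₁ + n₂ − 2 = 25
p-value = P(T ≥ 1.36) ≈ 0.093
Since p ≈ 0.093 > α = 0.05, fail to reject H0; the evidence is not statistically significant.

t = 1.36, df = 25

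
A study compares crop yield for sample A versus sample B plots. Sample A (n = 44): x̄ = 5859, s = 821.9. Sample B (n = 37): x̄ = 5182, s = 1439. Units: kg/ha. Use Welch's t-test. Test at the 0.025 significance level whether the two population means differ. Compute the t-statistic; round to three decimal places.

2.535

Let group 1 = sample A, group 2 = sample B. H0: μ_1 = μ_2; H1: μ_1 ≠ μ_2 (Welch's two-sample t-test, two-sided).
t = (x̄_1 − x̄_2)/√(s_1²/n_1 + s_2²/n_2) = (5859 − 5182)/√(821.9²/44 + 1439²/37) = 2.535
Welch–Satterthwaite df ≈ 55.00
Two-sided p-value ≈ 0.0141
Since p ≈ 0.0141 < α = 0.025, reject H0; the evidence is statistically significant.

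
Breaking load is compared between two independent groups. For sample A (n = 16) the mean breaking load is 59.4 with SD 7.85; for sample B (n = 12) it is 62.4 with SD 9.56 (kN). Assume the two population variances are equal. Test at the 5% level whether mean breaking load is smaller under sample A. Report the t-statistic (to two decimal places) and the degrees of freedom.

t = -0.91, df = 26

Let group 1 = sample A, group 2 = sample B. H0: μ_1 = μ_2; H1: μ_1 < μ_2 (two-sample pooled-variance t-test, left-tailed).
s_p² = [(16−1)·7.85² + (12−1)·9.56²]/(16+12−2) = 74.218
t = (59.4 − 62.4)/√[74.218·(1/16 + 1/12)] = -0.91
df = n₁ + n₂ − 2 = 26
p-value = P(T ≤ -0.91) ≈ 0.185
Since p ≈ 0.185 > α = 0.05, fail to reject H0; the data do not provide sufficient evidence against H0.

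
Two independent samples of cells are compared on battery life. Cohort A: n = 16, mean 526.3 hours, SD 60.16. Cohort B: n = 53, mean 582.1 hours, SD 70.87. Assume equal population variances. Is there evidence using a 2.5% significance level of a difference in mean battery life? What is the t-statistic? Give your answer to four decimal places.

Let group 1 = cohort A, group 2 = cohort B. H0: μ_1 = μ_2; H1: μ_1 ≠ μ_2 (two-sample pooled-variance t-test, two-sided).
s_p² = [(16−1)·60.16² + (53−1)·70.87²]/(16+53−2) = 4708.38
t = (526.3 − 582.1)/√[4708.38·(1/16 + 1/53)] = -2.8508
df = n₁ + n₂ − 2 = 67
Two-sided p-value ≈ 0.006
Since p ≈ 0.006 < α = 0.025, reject H0; the data support H1.

-2.8508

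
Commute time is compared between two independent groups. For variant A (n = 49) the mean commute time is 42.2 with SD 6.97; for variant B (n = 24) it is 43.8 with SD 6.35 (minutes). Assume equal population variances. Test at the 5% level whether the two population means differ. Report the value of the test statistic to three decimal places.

Let group 1 = variant A, group 2 = variant B. H0: μ_1 = μ_2; H1: μ_1 ≠ μ_2 (two-sample pooled-variance t-test, two-sided).
s_p² = [(49−1)·6.97² + (24−1)·6.35²]/(49+24−2) = 45.9056
t = (42.2 − 43.8)/√[45.9056·(1/49 + 1/24)] = -0.948
df = n₁ + n₂ − 2 = 71
Two-sided p-value ≈ 0.3464
Since p ≈ 0.3464 > α = 0.05, fail to reject H0; the data do not provide sufficient evidence against H0.

-0.948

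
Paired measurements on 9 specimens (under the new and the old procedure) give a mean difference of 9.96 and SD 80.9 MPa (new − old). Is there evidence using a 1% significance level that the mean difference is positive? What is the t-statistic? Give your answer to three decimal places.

0.369

H0: μ_d = 0; H1: μ_d > 0 (paired t-test on the differences, right-tailed).
t = d̄/(s_d/√n) = 9.96/(80.9/√9) = 0.369
df = n − 1 = 8
p-value = P(T ≥ 0.369) ≈ 0.3607
Since p ≈ 0.3607 > α = 0.01, fail to reject H0; the data do not provide sufficient evidence against H0.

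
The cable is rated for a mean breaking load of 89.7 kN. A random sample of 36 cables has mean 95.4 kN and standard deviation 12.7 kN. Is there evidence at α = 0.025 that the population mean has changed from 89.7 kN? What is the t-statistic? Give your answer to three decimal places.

2.693

H0: μ = 89.7; H1: μ ≠ 89.7 (one-sample t-test, two-sided).
t = (x̄ − μ₀)/(s/√n) = (95.4 − 89.7)/(12.7/√36) = 2.693
df = n − 1 = 35
Two-sided p-value ≈ 0.011
Since p ≈ 0.011 < α = 0.025, reject H0; the data support H1.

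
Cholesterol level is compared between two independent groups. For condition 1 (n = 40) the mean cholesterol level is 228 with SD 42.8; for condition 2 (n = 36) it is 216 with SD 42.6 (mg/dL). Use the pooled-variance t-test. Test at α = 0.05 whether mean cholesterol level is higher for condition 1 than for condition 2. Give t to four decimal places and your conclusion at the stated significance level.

t = 1.2231; fail to reject H0

Let group 1 = condition 1, group 2 = condition 2. H0: μ_1 = μ_2; H1: μ_1 > μ_2 (two-sample pooled-variance t-test, right-tailed).
s_p² = [(40−1)·42.8² + (36−1)·42.6²]/(40+36−2) = 1823.76
t = (228 − 216)/√[1823.76·(1/40 + 1/36)] = 1.2231
df = n₁ + n₂ − 2 = 74
p-value = P(T ≥ 1.2231) ≈ 0.113
Since p ≈ 0.113 > α = 0.05, fail to reject H0; the evidence is not statistically significant.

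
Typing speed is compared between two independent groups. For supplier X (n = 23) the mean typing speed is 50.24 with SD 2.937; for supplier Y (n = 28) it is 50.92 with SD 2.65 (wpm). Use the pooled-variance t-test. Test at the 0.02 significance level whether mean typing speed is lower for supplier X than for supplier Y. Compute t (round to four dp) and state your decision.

Let group 1 = supplier X, group 2 = supplier Y. H0: μ_1 = μ_2; H1: μ_1 < μ_2 (two-sample pooled-variance t-test, left-tailed).
s_p² = [(23−1)·2.937² + (28−1)·2.65²]/(23+28−2) = 7.74242
t = (50.24 − 50.92)/√[7.74242·(1/23 + 1/28)] = -0.8684
df = n₁ + n₂ − 2 = 49
p-value = P(T ≤ -0.8684) ≈ 0.195
Since p ≈ 0.195 > α = 0.02, fail to reject H0; the evidence is not statistically significant.

t = -0.8684; fail to reject H0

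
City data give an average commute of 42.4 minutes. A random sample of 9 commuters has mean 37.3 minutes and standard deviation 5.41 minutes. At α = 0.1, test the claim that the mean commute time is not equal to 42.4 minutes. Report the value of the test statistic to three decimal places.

-2.828

H0: μ = 42.4; H1: μ ≠ 42.4 (one-sample t-test, two-sided).
t = (x̄ − μ₀)/(s/√n) = (37.3 − 42.4)/(5.41/√9) = -2.828
df = n − 1 = 8
Two-sided p-value ≈ 0.022
Since p ≈ 0.022 < α = 0.1, reject H0; the evidence is statistically significant.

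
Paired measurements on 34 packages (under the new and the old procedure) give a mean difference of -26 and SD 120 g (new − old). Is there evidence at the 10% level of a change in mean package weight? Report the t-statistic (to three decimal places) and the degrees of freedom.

H0: μ_d = 0; H1: μ_d ≠ 0 (paired t-test on the differences, two-sided).
t = d̄/(s_d/√n) = -26/(120/√34) = -1.263
df = n − 1 = 33
Two-sided p-value ≈ 0.215
Since p ≈ 0.215 > α = 0.1, fail to reject H0; the evidence is not statistically significant.

t = -1.263, df = 33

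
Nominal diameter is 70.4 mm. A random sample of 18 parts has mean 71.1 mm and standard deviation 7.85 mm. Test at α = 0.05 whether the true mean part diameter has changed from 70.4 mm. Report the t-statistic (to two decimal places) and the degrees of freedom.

H0: μ = 70.4; H1: μ ≠ 70.4 (one-sample t-test, two-sided).
t = (x̄ − μ₀)/(s/√n) = (71.1 − 70.4)/(7.85/√18) = 0.38
df = n − 1 = 17
Two-sided p-value ≈ 0.7099
Since p ≈ 0.7099 > α = 0.05, fail to reject H0; the evidence is not statistically significant.

t = 0.38, df = 17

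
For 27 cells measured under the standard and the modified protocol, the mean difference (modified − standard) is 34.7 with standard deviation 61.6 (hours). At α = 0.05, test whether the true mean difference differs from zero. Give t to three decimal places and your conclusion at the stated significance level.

t = 2.927; reject H0

H0: μ_d = 0; H1: μ_d ≠ 0 (paired t-test on the differences, two-sided).
t = d̄/(s_d/√n) = 34.7/(61.6/√27) = 2.927
df = n − 1 = 26
Two-sided p-value ≈ 0.007
Since p ≈ 0.007 < α = 0.05, reject H0; the data support H1.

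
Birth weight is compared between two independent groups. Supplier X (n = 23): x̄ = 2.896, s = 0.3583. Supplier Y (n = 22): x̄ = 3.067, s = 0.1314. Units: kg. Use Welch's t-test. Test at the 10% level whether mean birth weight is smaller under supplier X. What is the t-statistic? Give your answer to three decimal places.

-2.143

Let group 1 = supplier X, group 2 = supplier Y. H0: μ_1 = μ_2; H1: μ_1 < μ_2 (Welch's two-sample t-test, left-tailed).
t = (x̄_1 − x̄_2)/√(s_1²/n_1 + s_2²/n_2) = (2.896 − 3.067)/√(0.3583²/23 + 0.1314²/22) = -2.143
Welch–Satterthwaite df ≈ 28.04
p-value = P(T ≤ -2.143) ≈ 0.020
Since p ≈ 0.020 < α = 0.1, reject H0; the evidence is statistically significant.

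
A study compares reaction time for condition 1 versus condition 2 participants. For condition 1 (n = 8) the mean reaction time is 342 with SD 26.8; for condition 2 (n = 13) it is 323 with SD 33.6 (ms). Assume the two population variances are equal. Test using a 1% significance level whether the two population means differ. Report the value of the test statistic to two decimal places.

1.35

Let group 1 = condition 1, group 2 = condition 2. H0: μ_1 = μ_2; H1: μ_1 ≠ μ_2 (two-sample pooled-variance t-test, two-sided).
s_p² = [(8−1)·26.8² + (13−1)·33.6²]/(8+13−2) = 977.642
t = (342 − 323)/√[977.642·(1/8 + 1/13)] = 1.35
df = n₁ + n₂ − 2 = 19
Two-sided p-value ≈ 0.1922
Since p ≈ 0.1922 > α = 0.01, fail to reject H0; the evidence is not statistically significant.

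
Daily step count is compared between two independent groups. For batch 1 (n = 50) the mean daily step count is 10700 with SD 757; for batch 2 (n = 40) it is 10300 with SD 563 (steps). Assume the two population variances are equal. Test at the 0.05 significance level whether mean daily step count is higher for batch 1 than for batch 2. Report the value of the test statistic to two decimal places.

2.78

Let group 1 = batch 1, group 2 = batch 2. H0: μ_1 = μ_2; H1: μ_1 > μ_2 (two-sample pooled-variance t-test, right-tailed).
s_p² = [(50−1)·757² + (40−1)·563²]/(50+40−2) = 459559
t = (10700 − 10300)/√[459559·(1/50 + 1/40)] = 2.78
df = n₁ + n₂ − 2 = 88
p-value = P(T ≥ 2.78) ≈ 0.0033
Since p ≈ 0.0033 < α = 0.05, reject H0; the evidence is statistically significant.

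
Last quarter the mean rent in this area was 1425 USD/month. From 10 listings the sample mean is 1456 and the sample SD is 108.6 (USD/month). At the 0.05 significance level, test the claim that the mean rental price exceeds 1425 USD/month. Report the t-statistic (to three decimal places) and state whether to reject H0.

H0: μ = 1425; H1: μ > 1425 (one-sample t-test, right-tailed).
t = (x̄ − μ₀)/(s/√n) = (1456 − 1425)/(108.6/√10) = 0.903
df = n − 1 = 9
p-value = P(T ≥ 0.903) ≈ 0.1951
Since p ≈ 0.1951 > α = 0.05, fail to reject H0; the evidence is not statistically significant.

t = 0.903; fail to reject H0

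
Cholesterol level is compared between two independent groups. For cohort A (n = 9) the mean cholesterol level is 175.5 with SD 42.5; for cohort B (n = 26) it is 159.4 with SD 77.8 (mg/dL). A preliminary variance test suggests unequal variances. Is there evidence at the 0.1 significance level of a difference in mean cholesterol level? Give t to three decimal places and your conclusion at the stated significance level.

t = 0.773; fail to reject H0

Let group 1 = cohort A, group 2 = cohort B. H0: μ_1 = μ_2; H1: μ_1 ≠ μ_2 (Welch's two-sample t-test, two-sided).
t = (x̄_1 − x̄_2)/√(s_1²/n_1 + s_2²/n_2) = (175.5 − 159.4)/√(42.5²/9 + 77.8²/26) = 0.773
Welch–Satterthwaite df ≈ 26.09
Two-sided p-value ≈ 0.446
Since p ≈ 0.446 > α = 0.1, fail to reject H0; the data do not provide sufficient evidence against H0.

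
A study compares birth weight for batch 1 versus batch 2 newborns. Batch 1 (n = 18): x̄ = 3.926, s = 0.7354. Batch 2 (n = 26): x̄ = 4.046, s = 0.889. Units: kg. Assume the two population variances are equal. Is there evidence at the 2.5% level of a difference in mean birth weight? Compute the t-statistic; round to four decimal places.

-0.4714

Let group 1 = batch 1, group 2 = batch 2. H0: μ_1 = μ_2; H1: μ_1 ≠ μ_2 (two-sample pooled-variance t-test, two-sided).
s_p² = [(18−1)·0.7354² + (26−1)·0.889²]/(18+26−2) = 0.68933
t = (3.926 − 4.046)/√[0.68933·(1/18 + 1/26)] = -0.4714
df = n₁ + n₂ − 2 = 42
Two-sided p-value ≈ 0.640
Since p ≈ 0.640 > α = 0.025, fail to reject H0; the data do not provide sufficient evidence against H0.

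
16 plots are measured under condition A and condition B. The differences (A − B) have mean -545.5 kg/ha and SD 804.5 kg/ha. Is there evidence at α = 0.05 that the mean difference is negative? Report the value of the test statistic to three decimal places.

-2.712

H0: μ_d = 0; H1: μ_d < 0 (paired t-test on the differences, left-tailed).
t = d̄/(s_d/√n) = -545.5/(804.5/√16) = -2.712
df = n − 1 = 15
p-value = P(T ≤ -2.712) ≈ 0.0080
Since p ≈ 0.0080 < α = 0.05, reject H0; the data support H1.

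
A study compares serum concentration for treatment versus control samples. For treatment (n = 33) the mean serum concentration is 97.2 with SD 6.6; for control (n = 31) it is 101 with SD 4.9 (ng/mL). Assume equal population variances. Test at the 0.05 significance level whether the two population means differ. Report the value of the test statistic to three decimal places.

-2.602

Let group 1 = treatment, group 2 = control. H0: μ_1 = μ_2; H1: μ_1 ≠ μ_2 (two-sample pooled-variance t-test, two-sided).
s_p² = [(33−1)·6.6² + (31−1)·4.9²]/(33+31−2) = 34.1003
t = (97.2 − 101)/√[34.1003·(1/33 + 1/31)] = -2.602
df = n₁ + n₂ − 2 = 62
Two-sided p-value ≈ 0.012
Since p ≈ 0.012 < α = 0.05, reject H0; the data support H1.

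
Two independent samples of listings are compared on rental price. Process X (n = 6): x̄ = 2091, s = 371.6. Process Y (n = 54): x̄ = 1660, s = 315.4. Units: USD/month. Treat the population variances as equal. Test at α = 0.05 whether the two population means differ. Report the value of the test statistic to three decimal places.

Let group 1 = process X, group 2 = process Y. H0: μ_1 = μ_2; H1: μ_1 ≠ μ_2 (two-sample pooled-variance t-test, two-sided).
s_p² = [(6−1)·371.6² + (54−1)·315.4²]/(6+54−2) = 102806
t = (2091 − 1660)/√[102806·(1/6 + 1/54)] = 3.124
df = n₁ + n₂ − 2 = 58
Two-sided p-value ≈ 0.0028
Since p ≈ 0.0028 < α = 0.05, reject H0; the evidence is statistically significant.

3.124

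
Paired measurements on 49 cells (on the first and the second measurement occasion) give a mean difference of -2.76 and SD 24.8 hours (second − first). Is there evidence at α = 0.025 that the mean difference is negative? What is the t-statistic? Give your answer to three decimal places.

-0.779

H0: μ_d = 0; H1: μ_d < 0 (paired t-test on the differences, left-tailed).
t = d̄/(s_d/√n) = -2.76/(24.8/√49) = -0.779
df = n − 1 = 48
p-value = P(T ≤ -0.779) ≈ 0.220
Since p ≈ 0.220 > α = 0.025, fail to reject H0; the data do not provide sufficient evidence against H0.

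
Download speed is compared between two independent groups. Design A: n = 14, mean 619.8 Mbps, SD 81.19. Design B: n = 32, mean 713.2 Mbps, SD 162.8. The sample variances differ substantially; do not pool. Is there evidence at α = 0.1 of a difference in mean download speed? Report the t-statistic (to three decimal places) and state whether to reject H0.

t = -2.591; reject H0

Let group 1 = design A, group 2 = design B. H0: μ_1 = μ_2; H1: μ_1 ≠ μ_2 (Welch's two-sample t-test, two-sided).
t = (x̄_1 − x̄_2)/√(s_1²/n_1 + s_2²/n_2) = (619.8 − 713.2)/√(81.19²/14 + 162.8²/32) = -2.591
Welch–Satterthwaite df ≈ 43.07
Two-sided p-value ≈ 0.013
Since p ≈ 0.013 < α = 0.1, reject H0; the data support H1.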